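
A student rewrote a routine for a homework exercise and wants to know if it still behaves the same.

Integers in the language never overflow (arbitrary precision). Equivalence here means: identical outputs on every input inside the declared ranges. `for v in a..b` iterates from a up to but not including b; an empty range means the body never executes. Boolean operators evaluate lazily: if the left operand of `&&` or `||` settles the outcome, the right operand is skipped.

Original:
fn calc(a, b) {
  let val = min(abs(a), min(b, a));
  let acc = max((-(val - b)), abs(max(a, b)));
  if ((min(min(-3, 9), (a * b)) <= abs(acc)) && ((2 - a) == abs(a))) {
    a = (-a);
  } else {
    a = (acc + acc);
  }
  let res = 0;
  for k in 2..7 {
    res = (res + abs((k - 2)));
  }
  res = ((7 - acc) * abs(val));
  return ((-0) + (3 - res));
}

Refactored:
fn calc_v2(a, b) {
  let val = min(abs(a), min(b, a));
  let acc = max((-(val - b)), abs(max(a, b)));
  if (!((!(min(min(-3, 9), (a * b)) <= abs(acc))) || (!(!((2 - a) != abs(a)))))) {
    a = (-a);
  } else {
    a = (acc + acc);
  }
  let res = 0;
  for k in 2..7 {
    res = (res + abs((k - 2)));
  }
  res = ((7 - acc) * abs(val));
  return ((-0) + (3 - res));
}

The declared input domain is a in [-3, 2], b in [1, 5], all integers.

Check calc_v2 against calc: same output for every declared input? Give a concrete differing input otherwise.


The two are interchangeable: comparison usage differs; boolean connective usage differs, and every declared input agrees.
One worked example (a=-2, b=3) — calc: val=-2, then acc=5, then ((min(min(-3, 9), (a * b)) <= abs(acc)) && ((2 - a) == abs(a))) is false, then a=10, then res=0, then (k=2), then res=0, then (k=3), then res=1, then (k=4), then res=3, then (k=5), then res=6, then (k=6), then res=10, then res=4, then returns -1; calc_v2: val=-2, then acc=5, then (!((!(min(min(-3, 9), (a * b)) <= abs(acc))) || (!(!((2 - a) != abs(a)))))) is false, then a=10, then res=0, then (k=2), then res=0, then (k=3), then res=1, then (k=4), then res=3, then (k=5), then res=6, then (k=6), then res=10, then res=4, then returns -1; agreement on -1.
Across all 30 domain points the two functions coincide.
verdict: equivalent


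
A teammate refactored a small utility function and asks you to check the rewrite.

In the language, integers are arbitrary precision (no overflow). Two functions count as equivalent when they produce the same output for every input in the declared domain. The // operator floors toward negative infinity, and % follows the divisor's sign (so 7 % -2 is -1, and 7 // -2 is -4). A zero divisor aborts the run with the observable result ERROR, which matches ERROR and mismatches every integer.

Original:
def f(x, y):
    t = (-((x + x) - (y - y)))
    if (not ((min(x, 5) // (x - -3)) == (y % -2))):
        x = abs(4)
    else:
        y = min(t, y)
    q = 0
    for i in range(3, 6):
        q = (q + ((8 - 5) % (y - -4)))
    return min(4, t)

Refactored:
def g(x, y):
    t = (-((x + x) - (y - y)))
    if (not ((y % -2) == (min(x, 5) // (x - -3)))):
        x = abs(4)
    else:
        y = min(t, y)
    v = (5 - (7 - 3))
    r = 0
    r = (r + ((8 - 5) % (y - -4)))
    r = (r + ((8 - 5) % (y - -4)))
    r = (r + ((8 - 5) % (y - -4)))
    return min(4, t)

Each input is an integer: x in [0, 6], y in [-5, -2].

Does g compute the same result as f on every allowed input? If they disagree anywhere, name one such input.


The two are interchangeable: statement counts differ; and constant usage differs; and arithmetic usage differs; and local variable names differ; and loop structure differs, and every declared input agrees.
Spot check at x=2, y=-3 — f: t = -4; (not ((min(x, 5) // (x - -3)) == (y % -2))) -> true; x = 4; q = 0; [i=3]; q = 0; [i=4]; q = 0; [i=5]; q = 0; return -4. g: t = -4; (not ((y % -2) == (min(x, 5) // (x - -3)))) -> true; x = 4; v = 1; r = 0; r = 0; r = 0; r = 0; return -4. Both give -4.
Across all 28 domain points the two functions coincide.
verdict: equivalent


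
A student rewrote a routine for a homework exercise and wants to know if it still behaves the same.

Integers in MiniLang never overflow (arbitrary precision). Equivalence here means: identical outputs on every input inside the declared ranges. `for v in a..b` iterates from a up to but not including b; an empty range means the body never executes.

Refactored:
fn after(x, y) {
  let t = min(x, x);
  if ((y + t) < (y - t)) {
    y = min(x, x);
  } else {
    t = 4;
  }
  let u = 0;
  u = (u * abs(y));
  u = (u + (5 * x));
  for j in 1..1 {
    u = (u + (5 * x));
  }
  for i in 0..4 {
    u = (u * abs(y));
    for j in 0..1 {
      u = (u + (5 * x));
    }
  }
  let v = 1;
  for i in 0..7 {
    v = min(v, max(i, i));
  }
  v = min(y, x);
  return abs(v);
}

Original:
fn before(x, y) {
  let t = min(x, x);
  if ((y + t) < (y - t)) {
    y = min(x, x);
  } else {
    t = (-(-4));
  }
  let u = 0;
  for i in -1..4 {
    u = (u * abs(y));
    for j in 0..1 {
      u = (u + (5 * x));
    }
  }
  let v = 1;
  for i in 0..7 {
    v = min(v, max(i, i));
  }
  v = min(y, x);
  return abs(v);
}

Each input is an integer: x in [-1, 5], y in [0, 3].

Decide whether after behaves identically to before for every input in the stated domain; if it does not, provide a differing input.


The two are interchangeable: arithmetic usage differs; also constant usage differs; also min/max/abs usage differs; also statement counts differ; also loop structure differs, and every declared input agrees.
As a probe, take x=-1, y=2: before runs t := -1 | ((y + t) < (y - t)): true | y := -1 | u := 0 | iter i=-1: | u := 0 | iter j=0: | u := -5 | iter i=0: | u := -5 | iter j=0: | u := -10 | iter i=1: | u := -10 | iter j=0: | u := -15 | iter i=2: | u := -15 | iter j=0: | u := -20 | iter i=3: | u := -20 | iter j=0: | u := -25 | v := 1 | iter i=0: | v := 0 | iter i=1: | v := 0 | iter i=2: | v := 0 | iter i=3: | v := 0 | iter i=4: | v := 0 | iter i=5: | v := 0 | iter i=6: | v := 0 | v := -1 | result 1; after runs t := -1 | ((y + t) < (y - t)): true | y := -1 | u := 0 | u := 0 | u := -5 | loop over j: empty range | iter i=0: | u := -5 | iter j=0: | u := -10 | iter i=1: | u := -10 | iter j=0: | u := -15 | iter i=2: | u := -15 | iter j=0: | u := -20 | iter i=3: | u := -20 | iter j=0: | u := -25 | v := 1 | iter i=0: | v := 0 | iter i=1: | v := 0 | iter i=2: | v := 0 | iter i=3: | v := 0 | iter i=4: | v := 0 | iter i=5: | v := 0 | iter i=6: | v := 0 | v := -1 | result 1; both end at 1.
Across all 28 domain points the two functions coincide.
verdict: equivalent


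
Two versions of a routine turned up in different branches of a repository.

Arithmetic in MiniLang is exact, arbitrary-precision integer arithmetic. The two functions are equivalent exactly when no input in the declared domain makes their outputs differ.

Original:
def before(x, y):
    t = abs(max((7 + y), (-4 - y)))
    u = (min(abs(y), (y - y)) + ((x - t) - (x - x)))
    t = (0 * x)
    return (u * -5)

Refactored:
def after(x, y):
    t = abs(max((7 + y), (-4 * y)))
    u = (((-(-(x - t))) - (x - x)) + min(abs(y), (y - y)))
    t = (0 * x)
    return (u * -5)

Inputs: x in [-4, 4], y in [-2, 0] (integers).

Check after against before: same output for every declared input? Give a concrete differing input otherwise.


The rewrite breaks on x=-4, y=-2, where the results are 45 and 60.
before: t=5, then u=-9, then t=0, then returns 45
after: t=8, then u=-12, then t=0, then returns 60
verdict: not equivalent; witness: x=-4, y=-2


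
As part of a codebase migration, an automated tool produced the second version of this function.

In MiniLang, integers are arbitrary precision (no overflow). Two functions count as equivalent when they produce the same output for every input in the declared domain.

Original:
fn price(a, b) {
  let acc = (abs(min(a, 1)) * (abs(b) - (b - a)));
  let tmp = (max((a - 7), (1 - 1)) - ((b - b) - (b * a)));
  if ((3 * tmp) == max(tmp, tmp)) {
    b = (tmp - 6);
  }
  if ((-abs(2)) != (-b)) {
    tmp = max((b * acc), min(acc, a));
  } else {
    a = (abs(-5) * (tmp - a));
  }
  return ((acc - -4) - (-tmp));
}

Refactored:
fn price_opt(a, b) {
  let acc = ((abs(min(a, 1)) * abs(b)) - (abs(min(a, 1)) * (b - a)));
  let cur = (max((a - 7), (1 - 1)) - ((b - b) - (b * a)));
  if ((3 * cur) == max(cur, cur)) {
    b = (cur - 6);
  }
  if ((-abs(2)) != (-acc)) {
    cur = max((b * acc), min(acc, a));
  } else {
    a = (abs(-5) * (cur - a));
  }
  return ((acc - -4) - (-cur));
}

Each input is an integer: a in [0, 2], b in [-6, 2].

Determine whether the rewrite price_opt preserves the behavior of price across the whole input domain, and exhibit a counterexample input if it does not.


These are not equivalent — on a=2, b=0 the outputs split (8 vs 6).
price: acc = 2; tmp = 0; ((3 * tmp) == max(tmp, tmp)) -> true; b = -6; ((-abs(2)) != (-b)) -> true; tmp = 2; return 8
price_opt: acc = 2; cur = 0; ((3 * cur) == max(cur, cur)) -> true; b = -6; ((-abs(2)) != (-acc)) -> false; a = -10; return 6
verdict: not equivalent; witness: a=2, b=0


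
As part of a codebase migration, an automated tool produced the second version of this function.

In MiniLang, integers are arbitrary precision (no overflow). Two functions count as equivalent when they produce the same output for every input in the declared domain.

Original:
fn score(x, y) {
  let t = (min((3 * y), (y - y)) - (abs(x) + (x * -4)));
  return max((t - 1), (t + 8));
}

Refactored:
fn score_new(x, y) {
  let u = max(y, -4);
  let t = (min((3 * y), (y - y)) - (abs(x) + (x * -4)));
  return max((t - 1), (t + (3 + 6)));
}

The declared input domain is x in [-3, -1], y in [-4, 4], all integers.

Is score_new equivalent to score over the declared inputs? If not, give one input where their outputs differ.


Take x=-3, y=-4.
score: t becomes -27; next final value -19
score_new: u becomes -4; next t becomes -27; next final value -18
-19 against -18: the behavior changed.
verdict: not equivalent; witness: x=-3, y=-4


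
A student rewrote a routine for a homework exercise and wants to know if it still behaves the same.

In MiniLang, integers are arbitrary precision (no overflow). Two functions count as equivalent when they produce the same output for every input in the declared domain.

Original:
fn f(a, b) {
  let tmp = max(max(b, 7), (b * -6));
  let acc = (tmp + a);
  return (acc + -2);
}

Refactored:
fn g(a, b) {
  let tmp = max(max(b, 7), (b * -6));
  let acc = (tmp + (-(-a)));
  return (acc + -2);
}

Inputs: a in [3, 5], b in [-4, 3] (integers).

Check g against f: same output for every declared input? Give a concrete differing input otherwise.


Differences: same computation, different form — yet all 24 inputs agree.
verdict: equivalent


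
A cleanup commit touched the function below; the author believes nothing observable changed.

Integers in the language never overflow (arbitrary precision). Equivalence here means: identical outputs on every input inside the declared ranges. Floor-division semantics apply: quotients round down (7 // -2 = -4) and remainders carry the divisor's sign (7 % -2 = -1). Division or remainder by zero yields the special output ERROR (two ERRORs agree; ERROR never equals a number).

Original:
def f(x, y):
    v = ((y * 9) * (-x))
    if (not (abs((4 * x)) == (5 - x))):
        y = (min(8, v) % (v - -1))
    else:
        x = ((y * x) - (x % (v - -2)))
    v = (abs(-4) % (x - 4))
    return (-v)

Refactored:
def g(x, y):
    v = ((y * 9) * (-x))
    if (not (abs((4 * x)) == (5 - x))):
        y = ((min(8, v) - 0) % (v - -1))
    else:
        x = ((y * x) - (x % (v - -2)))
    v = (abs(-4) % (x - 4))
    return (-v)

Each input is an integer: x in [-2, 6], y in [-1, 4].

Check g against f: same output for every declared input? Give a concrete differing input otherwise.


Differences: constant usage differs, plus arithmetic usage differs — yet all 54 inputs agree.
verdict: equivalent


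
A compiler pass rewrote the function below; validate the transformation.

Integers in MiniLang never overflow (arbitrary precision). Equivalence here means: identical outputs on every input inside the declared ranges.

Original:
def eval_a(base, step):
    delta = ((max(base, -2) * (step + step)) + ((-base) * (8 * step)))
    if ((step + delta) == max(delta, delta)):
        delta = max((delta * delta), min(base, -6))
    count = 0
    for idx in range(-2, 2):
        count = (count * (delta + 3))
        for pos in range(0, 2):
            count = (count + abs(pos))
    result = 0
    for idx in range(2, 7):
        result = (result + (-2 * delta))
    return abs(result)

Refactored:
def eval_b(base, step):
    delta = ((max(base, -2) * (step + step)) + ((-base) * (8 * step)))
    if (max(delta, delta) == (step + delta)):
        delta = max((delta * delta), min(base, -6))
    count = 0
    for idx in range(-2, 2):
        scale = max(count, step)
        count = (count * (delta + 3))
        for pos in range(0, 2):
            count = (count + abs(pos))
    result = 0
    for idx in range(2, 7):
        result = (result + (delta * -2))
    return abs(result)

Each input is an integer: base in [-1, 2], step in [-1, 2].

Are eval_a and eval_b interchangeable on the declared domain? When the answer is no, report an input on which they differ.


Differences: local variable names differ; and min/max/abs usage differs; and statement counts differ — yet all 16 inputs agree.
verdict: equivalent


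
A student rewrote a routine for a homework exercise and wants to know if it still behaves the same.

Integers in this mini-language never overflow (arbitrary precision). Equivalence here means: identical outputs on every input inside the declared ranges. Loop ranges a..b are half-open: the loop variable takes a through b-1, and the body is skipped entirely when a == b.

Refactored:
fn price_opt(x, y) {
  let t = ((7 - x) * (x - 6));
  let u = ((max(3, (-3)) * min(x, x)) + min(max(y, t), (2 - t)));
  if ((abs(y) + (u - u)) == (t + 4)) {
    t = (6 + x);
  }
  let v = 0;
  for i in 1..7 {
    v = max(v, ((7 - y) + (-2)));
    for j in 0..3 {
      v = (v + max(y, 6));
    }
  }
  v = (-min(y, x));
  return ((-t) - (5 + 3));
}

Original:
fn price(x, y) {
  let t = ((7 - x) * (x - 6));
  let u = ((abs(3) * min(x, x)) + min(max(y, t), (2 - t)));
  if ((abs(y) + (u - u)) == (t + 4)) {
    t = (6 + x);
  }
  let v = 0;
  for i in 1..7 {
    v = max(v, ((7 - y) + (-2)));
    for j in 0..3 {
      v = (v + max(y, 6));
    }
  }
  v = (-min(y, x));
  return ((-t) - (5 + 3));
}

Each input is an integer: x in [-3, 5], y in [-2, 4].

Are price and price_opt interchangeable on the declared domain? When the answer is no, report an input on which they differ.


This is a faithful refactor — constant usage differs; and min/max/abs usage differs, but the computed results match everywhere.
Spot check at x=-2, y=0 — price: t := -72 | u := -6 | ((abs(y) + (u - u)) == (t + 4)): false | v := 0 | iter i=1: | v := 5 | iter j=0: | v := 11 | iter j=1: | v := 17 | iter j=2: | v := 23 | iter i=2: | v := 23 | iter j=0: | v := 29 | iter j=1: | v := 35 | iter j=2: | v := 41 | iter i=3: | v := 41 | iter j=0: | v := 47 | iter j=1: | v := 53 | iter j=2: | v := 59 | iter i=4: | v := 59 | iter j=0: | v := 65 | iter j=1: | v := 71 | iter j=2: | v := 77 | iter i=5: | v := 77 | iter j=0: | v := 83 | iter j=1: | v := 89 | iter j=2: | v := 95 | iter i=6: | v := 95 | iter j=0: | v := 101 | iter j=1: | v := 107 | iter j=2: | v := 113 | v := 2 | result 64. price_opt: t := -72 | u := -6 | ((abs(y) + (u - u)) == (t + 4)): false | v := 0 | iter i=1: | v := 5 | iter j=0: | v := 11 | iter j=1: | v := 17 | iter j=2: | v := 23 | iter i=2: | v := 23 | iter j=0: | v := 29 | iter j=1: | v := 35 | iter j=2: | v := 41 | iter i=3: | v := 41 | iter j=0: | v := 47 | iter j=1: | v := 53 | iter j=2: | v := 59 | iter i=4: | v := 59 | iter j=0: | v := 65 | iter j=1: | v := 71 | iter j=2: | v := 77 | iter i=5: | v := 77 | iter j=0: | v := 83 | iter j=1: | v := 89 | iter j=2: | v := 95 | iter i=6: | v := 95 | iter j=0: | v := 101 | iter j=1: | v := 107 | iter j=2: | v := 113 | v := 2 | result 64. Both give 64.
Across all 63 domain points the two functions coincide.
verdict: equivalent


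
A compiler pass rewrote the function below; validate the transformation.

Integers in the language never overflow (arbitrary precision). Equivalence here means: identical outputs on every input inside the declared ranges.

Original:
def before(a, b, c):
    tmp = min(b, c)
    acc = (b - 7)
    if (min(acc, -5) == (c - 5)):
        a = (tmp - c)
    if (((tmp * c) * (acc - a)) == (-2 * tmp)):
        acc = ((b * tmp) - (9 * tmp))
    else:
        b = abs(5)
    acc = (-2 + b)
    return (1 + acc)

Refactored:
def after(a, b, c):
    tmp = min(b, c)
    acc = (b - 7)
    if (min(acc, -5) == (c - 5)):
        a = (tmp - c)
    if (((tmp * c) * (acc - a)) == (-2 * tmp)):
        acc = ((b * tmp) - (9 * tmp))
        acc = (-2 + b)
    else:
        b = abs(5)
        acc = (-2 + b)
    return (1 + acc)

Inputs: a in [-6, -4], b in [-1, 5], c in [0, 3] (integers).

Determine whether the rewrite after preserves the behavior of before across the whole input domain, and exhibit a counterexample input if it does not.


Side by side, the visible changes include: constant usage differs; statement counts differ; arithmetic usage differs.
Tracing a=-4, b=0, c=3: before: tmp=0, then acc=-7, then (min(acc, -5) == (c - 5)) is false, then (((tmp * c) * (acc - a)) == (-2 * tmp)) is true, then acc=0, then acc=-2, then returns -1 | after: tmp=0, then acc=-7, then (min(acc, -5) == (c - 5)) is false, then (((tmp * c) * (acc - a)) == (-2 * tmp)) is true, then acc=0, then acc=-2, then returns -1 — matching result -1.
Checked all 84 inputs in the declared domain: the outputs agree on every one.
verdict: equivalent


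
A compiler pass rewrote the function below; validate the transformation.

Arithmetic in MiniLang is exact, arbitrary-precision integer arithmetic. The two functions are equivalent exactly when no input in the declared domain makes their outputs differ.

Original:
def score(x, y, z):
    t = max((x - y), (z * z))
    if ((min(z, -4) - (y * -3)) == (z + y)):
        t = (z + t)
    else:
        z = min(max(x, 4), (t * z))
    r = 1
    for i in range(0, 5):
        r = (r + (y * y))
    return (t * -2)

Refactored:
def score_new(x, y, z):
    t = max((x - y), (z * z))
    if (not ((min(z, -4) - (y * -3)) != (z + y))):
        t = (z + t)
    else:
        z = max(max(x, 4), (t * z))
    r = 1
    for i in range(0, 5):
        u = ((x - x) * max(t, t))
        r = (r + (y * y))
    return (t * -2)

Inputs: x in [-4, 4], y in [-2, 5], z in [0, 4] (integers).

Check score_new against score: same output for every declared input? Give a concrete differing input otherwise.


Equivalent. The edit looks behavioral (`min(max(x, 4), (t * z))` became `max(max(x, 4), (t * z))`), but over these ranges it never changes the outcome.
Checked all 360 inputs in the declared domain: the outputs agree on every one.
One worked example (x=-2, y=-2, z=3) — score: t = 9; ((min(z, -4) - (y * -3)) == (z + y)) -> false; z = 4; r = 1; [i=0]; r = 5; [i=1]; r = 9; [i=2]; r = 13; [i=3]; r = 17; [i=4]; r = 21; return -18; score_new: t = 9; (not ((min(z, -4) - (y * -3)) != (z + y))) -> false; z = 27; r = 1; [i=0]; u = 0; r = 5; [i=1]; u = 0; r = 9; [i=2]; u = 0; r = 13; [i=3]; u = 0; r = 17; [i=4]; u = 0; r = 21; return -18; agreement on -18.
verdict: equivalent


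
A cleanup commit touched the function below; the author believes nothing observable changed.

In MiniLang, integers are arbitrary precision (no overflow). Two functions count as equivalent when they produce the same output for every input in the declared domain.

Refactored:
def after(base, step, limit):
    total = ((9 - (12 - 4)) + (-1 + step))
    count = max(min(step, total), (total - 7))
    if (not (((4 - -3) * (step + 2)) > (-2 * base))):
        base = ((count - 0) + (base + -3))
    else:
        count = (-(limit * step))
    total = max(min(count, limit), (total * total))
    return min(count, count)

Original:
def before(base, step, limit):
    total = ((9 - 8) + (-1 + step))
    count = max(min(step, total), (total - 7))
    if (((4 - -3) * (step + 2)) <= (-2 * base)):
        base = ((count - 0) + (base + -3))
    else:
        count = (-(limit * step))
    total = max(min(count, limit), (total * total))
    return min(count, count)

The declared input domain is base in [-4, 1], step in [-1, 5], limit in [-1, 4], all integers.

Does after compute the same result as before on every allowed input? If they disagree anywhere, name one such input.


Reading the diff, among the changes: constant usage differs, and arithmetic usage differs, and comparison usage differs, and boolean connective usage differs.
One worked example (base=1, step=2, limit=3) — before: total = 2; count = 2; (((4 - -3) * (step + 2)) <= (-2 * base)) -> false; count = -6; total = 4; return -6; after: total = 2; count = 2; (not (((4 - -3) * (step + 2)) > (-2 * base))) -> false; count = -6; total = 4; return -6; agreement on -6.
Every one of the 252 inputs gives matching results.
verdict: equivalent


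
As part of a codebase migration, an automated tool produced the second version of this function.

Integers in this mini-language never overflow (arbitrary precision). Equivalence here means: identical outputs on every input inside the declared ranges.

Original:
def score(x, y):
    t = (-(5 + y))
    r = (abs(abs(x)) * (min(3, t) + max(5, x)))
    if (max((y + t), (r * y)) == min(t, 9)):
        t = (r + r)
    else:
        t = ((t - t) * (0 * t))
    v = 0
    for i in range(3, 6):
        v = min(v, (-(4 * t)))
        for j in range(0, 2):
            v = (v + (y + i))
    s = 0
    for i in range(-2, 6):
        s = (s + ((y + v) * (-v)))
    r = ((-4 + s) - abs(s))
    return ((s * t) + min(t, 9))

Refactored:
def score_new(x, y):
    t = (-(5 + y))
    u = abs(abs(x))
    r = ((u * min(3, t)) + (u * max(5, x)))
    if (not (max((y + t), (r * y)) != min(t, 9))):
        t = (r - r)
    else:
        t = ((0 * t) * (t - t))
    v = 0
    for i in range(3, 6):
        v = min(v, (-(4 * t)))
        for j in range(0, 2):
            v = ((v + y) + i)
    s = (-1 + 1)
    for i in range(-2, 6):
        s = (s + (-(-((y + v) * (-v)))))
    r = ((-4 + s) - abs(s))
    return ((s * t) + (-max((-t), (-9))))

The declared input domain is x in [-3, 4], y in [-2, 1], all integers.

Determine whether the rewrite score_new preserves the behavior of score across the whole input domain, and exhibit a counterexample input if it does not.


Take x=4, y=-1.
score: t becomes -4; next r becomes 4; next (max((y + t), (r * y)) == min(t, 9)) evaluates to true; next t becomes 8; next v becomes 0; next at i=3:; next v becomes -32; next at j=0:; next v becomes -30; next at j=1:; next v becomes -28; next at i=4:; next v becomes -32; next at j=0:; next v becomes -29; next at j=1:; next v becomes -26; next at i=5:; next v becomes -32; next at j=0:; next v becomes -28; next at j=1:; next v becomes -24; next s becomes 0; next at i=-2:; next s becomes -600; next at i=-1:; next s becomes -1200; next at i=0:; next s becomes -1800; next at i=1:; next s becomes -2400; next at i=2:; next s becomes -3000; next at i=3:; next s becomes -3600; next at i=4:; next s becomes -4200; next at i=5:; next s becomes -4800; next r becomes -9604; next final value -38392
score_new: t becomes -4; next u becomes 4; next r becomes 4; next (not (max((y + t), (r * y)) != min(t, 9))) evaluates to true; next t becomes 0; next v becomes 0; next at i=3:; next v becomes 0; next at j=0:; next v becomes 2; next at j=1:; next v becomes 4; next at i=4:; next v becomes 0; next at j=0:; next v becomes 3; next at j=1:; next v becomes 6; next at i=5:; next v becomes 0; next at j=0:; next v becomes 4; next at j=1:; next v becomes 8; next s becomes 0; next at i=-2:; next s becomes -56; next at i=-1:; next s becomes -112; next at i=0:; next s becomes -168; next at i=1:; next s becomes -224; next at i=2:; next s becomes -280; next at i=3:; next s becomes -336; next at i=4:; next s becomes -392; next at i=5:; next s becomes -448; next r becomes -900; next final value 0
-38392 != 0, so the rewrite changes behavior.
verdict: not equivalent; witness: x=4, y=-1


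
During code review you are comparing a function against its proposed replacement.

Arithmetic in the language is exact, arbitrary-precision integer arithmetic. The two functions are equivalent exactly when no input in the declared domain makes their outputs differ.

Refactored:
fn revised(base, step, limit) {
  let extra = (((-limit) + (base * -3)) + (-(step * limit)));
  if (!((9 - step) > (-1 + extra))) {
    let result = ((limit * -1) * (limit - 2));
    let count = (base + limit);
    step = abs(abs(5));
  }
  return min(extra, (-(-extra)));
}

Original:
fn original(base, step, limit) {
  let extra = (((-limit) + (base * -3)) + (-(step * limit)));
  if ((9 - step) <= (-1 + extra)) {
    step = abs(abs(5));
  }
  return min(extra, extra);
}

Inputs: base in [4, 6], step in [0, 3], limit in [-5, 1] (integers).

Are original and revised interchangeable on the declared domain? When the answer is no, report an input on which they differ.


Equivalent — the differences include boolean connective usage differs, plus comparison usage differs, plus statement counts differ, plus constant usage differs, plus arithmetic usage differs, plus local variable names differ, yet no declared input distinguishes the two.
One worked example (base=6, step=0, limit=-5) — original: extra=-13, then ((9 - step) <= (-1 + extra)) is false, then returns -13; revised: extra=-13, then (!((9 - step) > (-1 + extra))) is false, then returns -13; agreement on -13.
Across all 84 domain points the two functions coincide.
verdict: equivalent


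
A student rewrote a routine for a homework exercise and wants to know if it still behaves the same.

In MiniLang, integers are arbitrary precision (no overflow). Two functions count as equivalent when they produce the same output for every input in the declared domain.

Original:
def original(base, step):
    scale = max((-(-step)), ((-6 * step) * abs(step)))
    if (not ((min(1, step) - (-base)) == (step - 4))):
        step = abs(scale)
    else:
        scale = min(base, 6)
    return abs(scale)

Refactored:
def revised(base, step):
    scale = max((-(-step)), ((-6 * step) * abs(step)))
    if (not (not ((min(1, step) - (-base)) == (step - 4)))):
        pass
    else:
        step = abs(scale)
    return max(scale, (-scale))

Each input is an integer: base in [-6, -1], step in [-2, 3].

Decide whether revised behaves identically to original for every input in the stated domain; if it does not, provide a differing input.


Not equivalent: base=-4, step=-2 separates them (4 vs 24).
original: scale=24, then (not ((min(1, step) - (-base)) == (step - 4))) is false, then scale=-4, then returns 4
revised: scale=24, then (not (not ((min(1, step) - (-base)) == (step - 4)))) is true, then returns 24
verdict: not equivalent; witness: base=-4, step=-2


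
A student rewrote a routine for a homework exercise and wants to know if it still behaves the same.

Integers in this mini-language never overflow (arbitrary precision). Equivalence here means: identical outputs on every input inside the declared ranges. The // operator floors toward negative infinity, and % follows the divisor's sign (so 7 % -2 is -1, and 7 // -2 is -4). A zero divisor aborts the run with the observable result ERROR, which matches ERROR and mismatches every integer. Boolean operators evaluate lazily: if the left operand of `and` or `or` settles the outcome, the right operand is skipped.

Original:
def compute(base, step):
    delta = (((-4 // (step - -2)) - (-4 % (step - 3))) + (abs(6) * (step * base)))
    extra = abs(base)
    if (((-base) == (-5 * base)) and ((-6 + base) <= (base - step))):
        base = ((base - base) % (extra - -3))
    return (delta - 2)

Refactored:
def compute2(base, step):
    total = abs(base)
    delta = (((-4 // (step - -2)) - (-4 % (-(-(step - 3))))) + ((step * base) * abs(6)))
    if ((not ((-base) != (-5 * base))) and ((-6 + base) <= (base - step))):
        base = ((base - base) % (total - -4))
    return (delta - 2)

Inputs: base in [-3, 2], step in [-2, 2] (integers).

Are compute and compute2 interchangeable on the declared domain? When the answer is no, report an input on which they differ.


Equivalent. The edit looks behavioral (`-3` became `-4`), but over these ranges it never changes the outcome.
Every one of the 30 inputs gives matching results.
As a probe, take base=-3, step=-1: compute runs delta := 14 | extra := 3 | (((-base) == (-5 * base)) and ((-6 + base) <= (base - step))): false | result 12; compute2 runs total := 3 | delta := 14 | ((not ((-base) != (-5 * base))) and ((-6 + base) <= (base - step))): false | result 12; both end at 12.
verdict: equivalent


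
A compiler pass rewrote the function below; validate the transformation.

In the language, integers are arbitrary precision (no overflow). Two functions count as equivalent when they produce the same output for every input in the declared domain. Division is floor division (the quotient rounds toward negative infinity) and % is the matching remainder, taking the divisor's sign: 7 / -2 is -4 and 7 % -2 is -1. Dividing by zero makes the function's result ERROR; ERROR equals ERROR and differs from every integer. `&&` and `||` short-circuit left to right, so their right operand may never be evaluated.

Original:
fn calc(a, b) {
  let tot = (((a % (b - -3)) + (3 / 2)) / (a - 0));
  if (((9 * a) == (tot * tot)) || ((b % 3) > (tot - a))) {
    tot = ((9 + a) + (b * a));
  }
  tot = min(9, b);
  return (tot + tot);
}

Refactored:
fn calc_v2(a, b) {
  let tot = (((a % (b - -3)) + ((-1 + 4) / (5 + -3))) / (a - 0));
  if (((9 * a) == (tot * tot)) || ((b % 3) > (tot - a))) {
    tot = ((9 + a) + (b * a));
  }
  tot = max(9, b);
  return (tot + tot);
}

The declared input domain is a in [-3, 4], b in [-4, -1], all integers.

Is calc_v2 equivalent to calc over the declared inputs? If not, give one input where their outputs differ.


Try a=-3, b=-4.
calc: tot := -1 | (((9 * a) == (tot * tot)) || ((b % 3) > (tot - a))): false | tot := -4 | result -8
calc_v2: tot := -1 | (((9 * a) == (tot * tot)) || ((b % 3) > (tot - a))): false | tot := 9 | result 18
-8 != 18, so the rewrite changes behavior.
verdict: not equivalent; witness: a=-3, b=-4


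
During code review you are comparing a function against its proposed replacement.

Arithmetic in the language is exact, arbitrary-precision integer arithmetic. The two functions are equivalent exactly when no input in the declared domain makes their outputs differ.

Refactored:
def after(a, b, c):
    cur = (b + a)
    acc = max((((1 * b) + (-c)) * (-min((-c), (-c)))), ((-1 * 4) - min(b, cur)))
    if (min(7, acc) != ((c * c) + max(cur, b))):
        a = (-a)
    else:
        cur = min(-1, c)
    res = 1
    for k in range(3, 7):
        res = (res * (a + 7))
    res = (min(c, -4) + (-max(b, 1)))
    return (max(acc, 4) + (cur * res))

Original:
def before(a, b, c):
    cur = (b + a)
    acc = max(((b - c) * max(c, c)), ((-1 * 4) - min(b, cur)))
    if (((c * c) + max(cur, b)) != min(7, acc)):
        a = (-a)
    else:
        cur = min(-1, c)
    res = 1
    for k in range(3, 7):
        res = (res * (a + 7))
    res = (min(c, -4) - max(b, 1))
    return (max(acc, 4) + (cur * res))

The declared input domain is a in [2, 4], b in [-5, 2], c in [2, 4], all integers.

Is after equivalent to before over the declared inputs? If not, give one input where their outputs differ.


Behavior is preserved: although arithmetic usage differs, and constant usage differs, and min/max/abs usage differs, the outputs never diverge.
Spot check at a=2, b=2, c=3 — before: cur := 4 | acc := -3 | (((c * c) + max(cur, b)) != min(7, acc)): true | a := -2 | res := 1 | iter k=3: | res := 5 | iter k=4: | res := 25 | iter k=5: | res := 125 | iter k=6: | res := 625 | res := -6 | result -20. after: cur := 4 | acc := -3 | (min(7, acc) != ((c * c) + max(cur, b))): true | a := -2 | res := 1 | iter k=3: | res := 5 | iter k=4: | res := 25 | iter k=5: | res := 125 | iter k=6: | res := 625 | res := -6 | result -20. Both give -20.
Sweeping the whole domain (72 inputs) finds no disagreement.
verdict: equivalent


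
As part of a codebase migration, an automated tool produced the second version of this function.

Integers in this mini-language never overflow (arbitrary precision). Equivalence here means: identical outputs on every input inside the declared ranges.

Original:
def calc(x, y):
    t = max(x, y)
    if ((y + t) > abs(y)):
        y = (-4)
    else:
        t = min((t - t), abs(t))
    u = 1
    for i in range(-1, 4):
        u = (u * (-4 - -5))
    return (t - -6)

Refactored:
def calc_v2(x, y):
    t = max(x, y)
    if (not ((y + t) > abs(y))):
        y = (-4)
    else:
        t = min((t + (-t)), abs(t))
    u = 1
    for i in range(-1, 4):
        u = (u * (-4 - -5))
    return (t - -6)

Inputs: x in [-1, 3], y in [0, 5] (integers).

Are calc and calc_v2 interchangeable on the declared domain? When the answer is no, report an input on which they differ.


The rewrite breaks on x=-1, y=1, where the results are 7 and 6.
calc: t becomes 1; next ((y + t) > abs(y)) evaluates to true; next y becomes -4; next u becomes 1; next at i=-1:; next u becomes 1; next at i=0:; next u becomes 1; next at i=1:; next u becomes 1; next at i=2:; next u becomes 1; next at i=3:; next u becomes 1; next final value 7
calc_v2: t becomes 1; next (not ((y + t) > abs(y))) evaluates to false; next t becomes 0; next u becomes 1; next at i=-1:; next u becomes 1; next at i=0:; next u becomes 1; next at i=1:; next u becomes 1; next at i=2:; next u becomes 1; next at i=3:; next u becomes 1; next final value 6
verdict: not equivalent; witness: x=-1, y=1


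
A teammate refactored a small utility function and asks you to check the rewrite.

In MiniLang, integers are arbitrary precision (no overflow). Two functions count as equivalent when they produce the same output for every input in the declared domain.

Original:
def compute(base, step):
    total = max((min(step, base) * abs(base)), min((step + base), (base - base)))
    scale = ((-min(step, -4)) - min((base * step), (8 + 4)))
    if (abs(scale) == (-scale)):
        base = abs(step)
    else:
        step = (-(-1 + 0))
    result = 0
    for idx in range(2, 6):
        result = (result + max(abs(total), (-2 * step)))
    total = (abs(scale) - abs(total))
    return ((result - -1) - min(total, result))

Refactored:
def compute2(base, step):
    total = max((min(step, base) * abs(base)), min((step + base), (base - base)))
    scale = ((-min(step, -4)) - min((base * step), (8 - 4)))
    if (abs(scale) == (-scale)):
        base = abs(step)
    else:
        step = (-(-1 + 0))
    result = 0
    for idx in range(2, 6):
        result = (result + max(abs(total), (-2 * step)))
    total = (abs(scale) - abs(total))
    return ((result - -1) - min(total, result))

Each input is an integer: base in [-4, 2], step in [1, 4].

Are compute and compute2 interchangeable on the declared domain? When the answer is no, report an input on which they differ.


At base=2, step=3: compute gives 19, compute2 gives 21.
verdict: not equivalent; witness: base=2, step=3


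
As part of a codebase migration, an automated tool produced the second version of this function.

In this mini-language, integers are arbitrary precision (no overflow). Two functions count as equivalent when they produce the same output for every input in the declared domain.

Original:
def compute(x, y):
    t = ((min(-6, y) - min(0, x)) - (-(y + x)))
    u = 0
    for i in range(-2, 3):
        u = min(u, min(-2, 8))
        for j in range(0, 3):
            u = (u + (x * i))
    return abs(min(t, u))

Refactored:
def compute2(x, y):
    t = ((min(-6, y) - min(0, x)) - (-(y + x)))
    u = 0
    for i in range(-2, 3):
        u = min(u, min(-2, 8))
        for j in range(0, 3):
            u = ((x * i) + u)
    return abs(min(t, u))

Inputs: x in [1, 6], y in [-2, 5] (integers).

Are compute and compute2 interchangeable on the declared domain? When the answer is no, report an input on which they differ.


Comparing the listings, the differences include: same computation, different form.
Spot check at x=6, y=-1 — compute: t = -1; u = 0; [i=-2]; u = -2; [j=0]; u = -14; [j=1]; u = -26; [j=2]; u = -38; [i=-1]; u = -38; [j=0]; u = -44; [j=1]; u = -50; [j=2]; u = -56; [i=0]; u = -56; [j=0]; u = -56; [j=1]; u = -56; [j=2]; u = -56; [i=1]; u = -56; [j=0]; u = -50; [j=1]; u = -44; [j=2]; u = -38; [i=2]; u = -38; [j=0]; u = -26; [j=1]; u = -14; [j=2]; u = -2; return 2. compute2: t = -1; u = 0; [i=-2]; u = -2; [j=0]; u = -14; [j=1]; u = -26; [j=2]; u = -38; [i=-1]; u = -38; [j=0]; u = -44; [j=1]; u = -50; [j=2]; u = -56; [i=0]; u = -56; [j=0]; u = -56; [j=1]; u = -56; [j=2]; u = -56; [i=1]; u = -56; [j=0]; u = -50; [j=1]; u = -44; [j=2]; u = -38; [i=2]; u = -38; [j=0]; u = -26; [j=1]; u = -14; [j=2]; u = -2; return 2. Both give 2.
Across all 48 domain points the two functions coincide.
verdict: equivalent


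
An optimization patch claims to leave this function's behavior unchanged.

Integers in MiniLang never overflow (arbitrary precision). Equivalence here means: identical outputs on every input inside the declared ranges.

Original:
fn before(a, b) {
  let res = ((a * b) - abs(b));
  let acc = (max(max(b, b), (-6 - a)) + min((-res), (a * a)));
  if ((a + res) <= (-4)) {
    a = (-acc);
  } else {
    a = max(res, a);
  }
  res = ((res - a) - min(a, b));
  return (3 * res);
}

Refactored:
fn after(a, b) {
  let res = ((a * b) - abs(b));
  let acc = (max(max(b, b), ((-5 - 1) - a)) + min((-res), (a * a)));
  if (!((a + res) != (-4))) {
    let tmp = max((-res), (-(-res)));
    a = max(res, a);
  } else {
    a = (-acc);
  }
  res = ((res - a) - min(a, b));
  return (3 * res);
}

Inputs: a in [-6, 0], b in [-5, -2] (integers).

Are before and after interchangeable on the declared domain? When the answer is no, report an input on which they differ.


There is a counterexample at a=-5, b=-5: 15 on one side, 12 on the other.
before: res := 20 | acc := -21 | ((a + res) <= (-4)): false | a := 20 | res := 5 | result 15
after: res := 20 | acc := -21 | (!((a + res) != (-4))): false | a := 21 | res := 4 | result 12
verdict: not equivalent; witness: a=-5, b=-5


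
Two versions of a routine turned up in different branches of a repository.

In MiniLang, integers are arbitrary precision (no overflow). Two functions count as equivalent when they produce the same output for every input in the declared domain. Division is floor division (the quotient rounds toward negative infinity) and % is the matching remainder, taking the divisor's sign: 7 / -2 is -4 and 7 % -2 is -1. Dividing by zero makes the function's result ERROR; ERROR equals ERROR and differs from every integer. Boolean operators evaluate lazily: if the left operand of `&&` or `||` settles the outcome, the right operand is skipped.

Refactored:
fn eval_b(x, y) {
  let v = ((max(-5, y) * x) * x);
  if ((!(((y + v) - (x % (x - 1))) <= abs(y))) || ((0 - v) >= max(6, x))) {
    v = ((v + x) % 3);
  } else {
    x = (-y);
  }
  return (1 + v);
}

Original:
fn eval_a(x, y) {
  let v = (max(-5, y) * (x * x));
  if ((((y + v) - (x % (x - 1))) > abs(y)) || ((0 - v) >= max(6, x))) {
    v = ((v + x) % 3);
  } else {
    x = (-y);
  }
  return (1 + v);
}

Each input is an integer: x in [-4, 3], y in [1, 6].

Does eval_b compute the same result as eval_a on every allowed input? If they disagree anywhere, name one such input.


Differences: comparison usage differs, plus boolean connective usage differs — yet all 48 inputs agree.
verdict: equivalent


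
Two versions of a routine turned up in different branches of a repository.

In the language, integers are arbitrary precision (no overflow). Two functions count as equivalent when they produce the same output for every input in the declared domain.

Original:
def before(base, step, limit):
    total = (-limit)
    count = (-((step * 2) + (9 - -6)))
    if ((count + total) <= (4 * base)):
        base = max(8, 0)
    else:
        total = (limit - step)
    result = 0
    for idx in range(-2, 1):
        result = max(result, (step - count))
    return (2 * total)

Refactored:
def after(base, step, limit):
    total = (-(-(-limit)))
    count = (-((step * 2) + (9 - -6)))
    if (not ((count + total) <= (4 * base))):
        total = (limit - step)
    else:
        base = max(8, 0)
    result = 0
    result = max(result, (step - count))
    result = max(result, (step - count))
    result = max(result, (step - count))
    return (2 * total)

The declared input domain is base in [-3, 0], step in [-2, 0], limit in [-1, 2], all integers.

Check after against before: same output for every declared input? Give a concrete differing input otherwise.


The two versions differ — the changes include loop structure differs, statement counts differ, arithmetic usage differs, boolean connective usage differs, local variable names differ, min/max/abs usage differs.
Tracing base=-2, step=0, limit=-1: before: total becomes 1; next count becomes -15; next ((count + total) <= (4 * base)) evaluates to true; next base becomes 8; next result becomes 0; next at idx=-2:; next result becomes 15; next at idx=-1:; next result becomes 15; next at idx=0:; next result becomes 15; next final value 2 | after: total becomes 1; next count becomes -15; next (not ((count + total) <= (4 * base))) evaluates to false; next base becomes 8; next result becomes 0; next result becomes 15; next result becomes 15; next result becomes 15; next final value 2 — matching result 2.
Sweeping the whole domain (48 inputs) finds no disagreement.
verdict: equivalent
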